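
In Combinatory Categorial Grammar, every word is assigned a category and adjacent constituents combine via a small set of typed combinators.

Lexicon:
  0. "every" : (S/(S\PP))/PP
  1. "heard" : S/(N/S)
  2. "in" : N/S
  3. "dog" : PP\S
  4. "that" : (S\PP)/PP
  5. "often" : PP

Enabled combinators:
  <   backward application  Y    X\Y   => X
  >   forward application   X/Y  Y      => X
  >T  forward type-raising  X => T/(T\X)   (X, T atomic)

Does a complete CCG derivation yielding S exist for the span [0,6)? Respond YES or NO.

[0,6] S   >
  [0,4] S/(S\PP)   >
    [0,1] "every" : (S/(S\PP))/PP
    [1,4] PP   <
      [1,3] S   >
        [1,2] "heard" : S/(N/S)
        [2,3] "in" : N/S
      [3,4] "dog" : PP\S
  [4,6] S\PP   >
    [4,5] "that" : (S\PP)/PP
    [5,6] "often" : PP

YES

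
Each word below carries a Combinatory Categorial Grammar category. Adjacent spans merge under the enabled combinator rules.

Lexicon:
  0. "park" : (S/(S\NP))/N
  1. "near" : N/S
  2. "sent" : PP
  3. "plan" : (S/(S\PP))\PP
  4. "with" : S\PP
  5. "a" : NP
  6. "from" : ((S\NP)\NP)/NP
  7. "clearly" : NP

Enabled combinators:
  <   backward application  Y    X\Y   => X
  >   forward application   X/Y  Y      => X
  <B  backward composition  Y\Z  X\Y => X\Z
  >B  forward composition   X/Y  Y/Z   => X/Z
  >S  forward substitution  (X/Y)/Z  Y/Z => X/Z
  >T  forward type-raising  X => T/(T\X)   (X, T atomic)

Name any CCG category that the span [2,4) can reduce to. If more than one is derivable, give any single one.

S/(S\PP)

[0,8] S   >
  [0,5] S/(S\NP)   >
    [0,1] "park" : (S/(S\NP))/N
    [1,5] N   >
      [1,2] "near" : N/S
      [2,5] S   >
        [2,4] S/(S\PP)   <
          [2,3] "sent" : PP
          [3,4] "plan" : (S/(S\PP))\PP
        [4,5] "with" : S\PP
  [5,8] S\NP   <
    [5,6] "a" : NP
    [6,8] (S\NP)\NP   >
      [6,7] "from" : ((S\NP)\NP)/NP
      [7,8] "clearly" : NP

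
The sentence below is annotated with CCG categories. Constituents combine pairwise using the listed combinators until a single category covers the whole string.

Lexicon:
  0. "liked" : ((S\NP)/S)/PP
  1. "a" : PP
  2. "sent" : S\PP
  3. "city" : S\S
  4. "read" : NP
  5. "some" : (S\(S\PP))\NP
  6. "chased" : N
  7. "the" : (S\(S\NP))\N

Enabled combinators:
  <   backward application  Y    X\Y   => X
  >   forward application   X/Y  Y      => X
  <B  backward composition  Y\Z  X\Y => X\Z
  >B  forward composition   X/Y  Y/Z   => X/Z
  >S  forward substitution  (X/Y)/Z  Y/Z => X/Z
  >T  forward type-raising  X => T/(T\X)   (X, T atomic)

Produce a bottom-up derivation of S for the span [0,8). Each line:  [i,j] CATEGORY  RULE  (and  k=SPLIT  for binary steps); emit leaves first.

[0,1] ((S\NP)/S)/PP  lex  "liked"
[1,2] PP  lex  "a"
[0,2] (S\NP)/S  >  k=1
[2,3] S\PP  lex  "sent"
[3,4] S\S  lex  "city"
[2,4] S\PP  <B  k=3
[4,5] NP  lex  "read"
[5,6] (S\(S\PP))\NP  lex  "some"
[4,6] S\(S\PP)  <  k=5
[2,6] S  <  k=4
[0,6] S\NP  >  k=2
[6,7] N  lex  "chased"
[7,8] (S\(S\NP))\N  lex  "the"
[6,8] S\(S\NP)  <  k=7
[0,8] S  <  k=6

[0,8] S   <
  [0,6] S\NP   >
    [0,2] (S\NP)/S   >
      [0,1] "liked" : ((S\NP)/S)/PP
      [1,2] "a" : PP
    [2,6] S   <
      [2,4] S\PP   <B
        [2,3] "sent" : S\PP
        [3,4] "city" : S\S
      [4,6] S\(S\PP)   <
        [4,5] "read" : NP
        [5,6] "some" : (S\(S\PP))\NP
  [6,8] S\(S\NP)   <
    [6,7] "chased" : N
    [7,8] "the" : (S\(S\NP))\N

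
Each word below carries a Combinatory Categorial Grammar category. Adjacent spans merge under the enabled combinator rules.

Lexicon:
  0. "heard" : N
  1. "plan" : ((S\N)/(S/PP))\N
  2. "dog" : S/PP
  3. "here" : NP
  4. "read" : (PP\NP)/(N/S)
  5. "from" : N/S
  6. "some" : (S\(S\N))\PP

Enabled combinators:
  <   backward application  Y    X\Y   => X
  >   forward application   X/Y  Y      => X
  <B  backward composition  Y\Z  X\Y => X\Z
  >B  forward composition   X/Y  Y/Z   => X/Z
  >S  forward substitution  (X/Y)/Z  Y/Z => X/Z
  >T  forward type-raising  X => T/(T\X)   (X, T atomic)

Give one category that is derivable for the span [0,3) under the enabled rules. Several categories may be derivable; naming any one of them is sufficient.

[0,7] S   <
  [0,3] S\N   >
    [0,2] (S\N)/(S/PP)   <
      [0,1] "heard" : N
      [1,2] "plan" : ((S\N)/(S/PP))\N
    [2,3] "dog" : S/PP
  [3,7] S\(S\N)   <
    [3,6] PP   <
      [3,4] "here" : NP
      [4,6] PP\NP   >
        [4,5] "read" : (PP\NP)/(N/S)
        [5,6] "from" : N/S
    [6,7] "some" : (S\(S\N))\PP

S\N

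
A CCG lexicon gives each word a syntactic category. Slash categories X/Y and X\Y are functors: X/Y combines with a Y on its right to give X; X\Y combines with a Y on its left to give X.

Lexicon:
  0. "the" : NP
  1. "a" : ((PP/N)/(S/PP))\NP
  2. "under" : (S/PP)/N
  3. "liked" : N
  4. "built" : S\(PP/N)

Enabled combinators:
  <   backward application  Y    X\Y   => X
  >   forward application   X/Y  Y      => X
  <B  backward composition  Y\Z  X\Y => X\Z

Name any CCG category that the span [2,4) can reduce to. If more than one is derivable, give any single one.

[0,5] S   <
  [0,4] PP/N   >
    [0,2] (PP/N)/(S/PP)   <
      [0,1] "the" : NP
      [1,2] "a" : ((PP/N)/(S/PP))\NP
    [2,4] S/PP   >
      [2,3] "under" : (S/PP)/N
      [3,4] "liked" : N
  [4,5] "built" : S\(PP/N)

S/PP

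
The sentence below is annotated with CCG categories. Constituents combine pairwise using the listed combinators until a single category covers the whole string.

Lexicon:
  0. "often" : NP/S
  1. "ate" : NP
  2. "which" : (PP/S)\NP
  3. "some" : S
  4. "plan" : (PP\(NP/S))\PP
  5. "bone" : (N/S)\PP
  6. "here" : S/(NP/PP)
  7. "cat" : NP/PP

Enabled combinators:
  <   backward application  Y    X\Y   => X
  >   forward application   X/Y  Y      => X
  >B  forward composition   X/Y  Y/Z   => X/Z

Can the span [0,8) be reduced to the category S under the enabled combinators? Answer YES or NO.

NO

NP/S NP (PP/S)\NP S (PP\(NP/S))\PP (N/S)\PP S/(NP/PP) NP/PP
CKY chart[0,8] = {N}; S ∉ chart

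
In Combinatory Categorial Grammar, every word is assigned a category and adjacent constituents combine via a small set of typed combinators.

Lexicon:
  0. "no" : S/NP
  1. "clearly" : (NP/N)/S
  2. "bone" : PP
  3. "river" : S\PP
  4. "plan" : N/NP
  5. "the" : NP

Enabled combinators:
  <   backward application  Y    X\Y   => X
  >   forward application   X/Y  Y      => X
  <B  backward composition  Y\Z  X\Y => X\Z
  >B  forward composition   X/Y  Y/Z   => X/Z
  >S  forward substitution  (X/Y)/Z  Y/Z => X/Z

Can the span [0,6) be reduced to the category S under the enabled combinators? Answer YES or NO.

[0,6] S   >
  [0,5] S/NP   >B
    [0,4] S/N   >B
      [0,1] "no" : S/NP
      [1,4] NP/N   >
        [1,2] "clearly" : (NP/N)/S
        [2,4] S   <
          [2,3] "bone" : PP
          [3,4] "river" : S\PP
    [4,5] "plan" : N/NP
  [5,6] "the" : NP

YES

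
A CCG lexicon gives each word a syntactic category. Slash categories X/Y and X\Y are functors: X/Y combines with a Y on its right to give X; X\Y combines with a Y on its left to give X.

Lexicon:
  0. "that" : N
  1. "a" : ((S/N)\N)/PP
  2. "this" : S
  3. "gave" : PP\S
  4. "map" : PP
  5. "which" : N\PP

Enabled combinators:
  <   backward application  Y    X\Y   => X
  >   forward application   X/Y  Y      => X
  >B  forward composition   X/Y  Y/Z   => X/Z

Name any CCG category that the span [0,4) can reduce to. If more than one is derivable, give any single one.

S/N

[0,6] S   >
  [0,4] S/N   <
    [0,1] "that" : N
    [1,4] (S/N)\N   >
      [1,2] "a" : ((S/N)\N)/PP
      [2,4] PP   <
        [2,3] "this" : S
        [3,4] "gave" : PP\S
  [4,6] N   <
    [4,5] "map" : PP
    [5,6] "which" : N\PP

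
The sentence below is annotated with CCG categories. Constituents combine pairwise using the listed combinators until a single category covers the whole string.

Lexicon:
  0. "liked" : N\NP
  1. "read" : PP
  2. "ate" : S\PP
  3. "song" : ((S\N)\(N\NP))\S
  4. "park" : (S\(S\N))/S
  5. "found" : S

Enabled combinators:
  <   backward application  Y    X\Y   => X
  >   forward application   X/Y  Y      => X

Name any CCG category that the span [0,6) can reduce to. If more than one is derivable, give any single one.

S

[0,6] S   <
  [0,4] S\N   <
    [0,1] "liked" : N\NP
    [1,4] (S\N)\(N\NP)   <
      [1,3] S   <
        [1,2] "read" : PP
        [2,3] "ate" : S\PP
      [3,4] "song" : ((S\N)\(N\NP))\S
  [4,6] S\(S\N)   >
    [4,5] "park" : (S\(S\N))/S
    [5,6] "found" : S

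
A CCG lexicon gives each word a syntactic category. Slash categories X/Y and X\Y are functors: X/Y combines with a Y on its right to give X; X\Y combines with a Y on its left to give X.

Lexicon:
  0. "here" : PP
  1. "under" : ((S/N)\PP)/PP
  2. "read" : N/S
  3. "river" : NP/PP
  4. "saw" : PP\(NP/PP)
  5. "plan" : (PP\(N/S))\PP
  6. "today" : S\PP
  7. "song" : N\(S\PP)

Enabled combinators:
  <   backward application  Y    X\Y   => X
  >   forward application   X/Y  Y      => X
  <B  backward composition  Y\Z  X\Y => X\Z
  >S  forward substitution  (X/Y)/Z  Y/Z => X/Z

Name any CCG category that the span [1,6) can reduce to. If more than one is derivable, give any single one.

(S/N)\PP

[0,8] S   >
  [0,6] S/N   <
    [0,1] "here" : PP
    [1,6] (S/N)\PP   >
      [1,2] "under" : ((S/N)\PP)/PP
      [2,6] PP   <
        [2,3] "read" : N/S
        [3,6] PP\(N/S)   <
          [3,5] PP   <
            [3,4] "river" : NP/PP
            [4,5] "saw" : PP\(NP/PP)
          [5,6] "plan" : (PP\(N/S))\PP
  [6,8] N   <
    [6,7] "today" : S\PP
    [7,8] "song" : N\(S\PP)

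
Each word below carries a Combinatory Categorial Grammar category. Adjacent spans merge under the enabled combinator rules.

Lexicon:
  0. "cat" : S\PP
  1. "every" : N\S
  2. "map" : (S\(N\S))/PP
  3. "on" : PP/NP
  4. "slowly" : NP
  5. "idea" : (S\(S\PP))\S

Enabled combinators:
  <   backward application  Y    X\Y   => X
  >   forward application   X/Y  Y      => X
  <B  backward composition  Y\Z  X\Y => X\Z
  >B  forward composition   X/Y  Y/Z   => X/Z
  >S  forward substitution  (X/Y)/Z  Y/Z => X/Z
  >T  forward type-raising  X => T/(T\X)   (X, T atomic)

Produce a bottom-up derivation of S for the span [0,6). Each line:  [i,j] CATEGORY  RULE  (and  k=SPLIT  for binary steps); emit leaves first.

[0,6] S   <
  [0,1] "cat" : S\PP
  [1,6] S\(S\PP)   <
    [1,5] S   <
      [1,2] "every" : N\S
      [2,5] S\(N\S)   >
        [2,3] "map" : (S\(N\S))/PP
        [3,5] PP   >
          [3,4] "on" : PP/NP
          [4,5] "slowly" : NP
    [5,6] "idea" : (S\(S\PP))\S

[0,1] S\PP  lex  "cat"
[1,2] N\S  lex  "every"
[2,3] (S\(N\S))/PP  lex  "map"
[3,4] PP/NP  lex  "on"
[4,5] NP  lex  "slowly"
[3,5] PP  >  k=4
[2,5] S\(N\S)  >  k=3
[1,5] S  <  k=2
[5,6] (S\(S\PP))\S  lex  "idea"
[1,6] S\(S\PP)  <  k=5
[0,6] S  <  k=1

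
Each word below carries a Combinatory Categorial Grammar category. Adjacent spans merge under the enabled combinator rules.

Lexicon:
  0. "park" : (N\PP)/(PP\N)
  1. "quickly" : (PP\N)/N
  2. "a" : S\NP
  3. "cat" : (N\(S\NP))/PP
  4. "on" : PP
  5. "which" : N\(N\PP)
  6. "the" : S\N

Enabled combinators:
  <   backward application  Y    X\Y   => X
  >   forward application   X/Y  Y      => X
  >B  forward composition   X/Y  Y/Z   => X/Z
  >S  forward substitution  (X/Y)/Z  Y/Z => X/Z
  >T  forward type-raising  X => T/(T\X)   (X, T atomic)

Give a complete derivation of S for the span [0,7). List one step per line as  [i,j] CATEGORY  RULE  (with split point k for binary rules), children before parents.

[0,7] S   <
  [0,6] N   <
    [0,5] N\PP   >
      [0,1] "park" : (N\PP)/(PP\N)
      [1,5] PP\N   >
        [1,2] "quickly" : (PP\N)/N
        [2,5] N   <
          [2,3] "a" : S\NP
          [3,5] N\(S\NP)   >
            [3,4] "cat" : (N\(S\NP))/PP
            [4,5] "on" : PP
    [5,6] "which" : N\(N\PP)
  [6,7] "the" : S\N

[0,1] (N\PP)/(PP\N)  lex  "park"
[1,2] (PP\N)/N  lex  "quickly"
[2,3] S\NP  lex  "a"
[3,4] (N\(S\NP))/PP  lex  "cat"
[4,5] PP  lex  "on"
[3,5] N\(S\NP)  >  k=4
[2,5] N  <  k=3
[1,5] PP\N  >  k=2
[0,5] N\PP  >  k=1
[5,6] N\(N\PP)  lex  "which"
[0,6] N  <  k=5
[6,7] S\N  lex  "the"
[0,7] S  <  k=6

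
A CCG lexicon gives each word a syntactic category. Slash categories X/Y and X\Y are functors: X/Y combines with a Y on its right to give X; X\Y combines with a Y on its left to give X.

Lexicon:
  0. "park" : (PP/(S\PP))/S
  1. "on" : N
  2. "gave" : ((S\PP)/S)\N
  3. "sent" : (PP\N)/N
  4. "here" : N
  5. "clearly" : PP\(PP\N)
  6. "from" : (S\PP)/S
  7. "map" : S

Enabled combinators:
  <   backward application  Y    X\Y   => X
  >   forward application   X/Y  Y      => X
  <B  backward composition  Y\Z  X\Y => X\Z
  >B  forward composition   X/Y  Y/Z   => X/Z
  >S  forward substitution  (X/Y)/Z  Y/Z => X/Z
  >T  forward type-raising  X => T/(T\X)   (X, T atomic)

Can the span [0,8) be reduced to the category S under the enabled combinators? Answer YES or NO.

NO

(PP/(S\PP))/S N ((S\PP)/S)\N (PP\N)/N N PP\(PP\N) (S\PP)/S S
CKY chart[0,8] = {N/(N\PP), NP/(NP\PP), PP, PP/(PP\PP), PP/(S\S), S/(S\PP)}; S ∉ chart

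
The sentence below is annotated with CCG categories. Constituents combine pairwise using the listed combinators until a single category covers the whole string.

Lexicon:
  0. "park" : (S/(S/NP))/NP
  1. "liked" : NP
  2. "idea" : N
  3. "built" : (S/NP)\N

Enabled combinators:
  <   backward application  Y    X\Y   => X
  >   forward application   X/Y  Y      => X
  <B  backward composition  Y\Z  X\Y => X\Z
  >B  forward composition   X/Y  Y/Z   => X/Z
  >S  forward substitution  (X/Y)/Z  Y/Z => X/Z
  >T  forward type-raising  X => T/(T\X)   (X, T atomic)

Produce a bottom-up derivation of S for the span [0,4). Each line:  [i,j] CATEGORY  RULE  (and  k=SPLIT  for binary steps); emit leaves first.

[0,1] (S/(S/NP))/NP  lex  "park"
[1,2] NP  lex  "liked"
[0,2] S/(S/NP)  >  k=1
[2,3] N  lex  "idea"
[3,4] (S/NP)\N  lex  "built"
[2,4] S/NP  <  k=3
[0,4] S  >  k=2

[0,4] S   >
  [0,2] S/(S/NP)   >
    [0,1] "park" : (S/(S/NP))/NP
    [1,2] "liked" : NP
  [2,4] S/NP   <
    [2,3] "idea" : N
    [3,4] "built" : (S/NP)\N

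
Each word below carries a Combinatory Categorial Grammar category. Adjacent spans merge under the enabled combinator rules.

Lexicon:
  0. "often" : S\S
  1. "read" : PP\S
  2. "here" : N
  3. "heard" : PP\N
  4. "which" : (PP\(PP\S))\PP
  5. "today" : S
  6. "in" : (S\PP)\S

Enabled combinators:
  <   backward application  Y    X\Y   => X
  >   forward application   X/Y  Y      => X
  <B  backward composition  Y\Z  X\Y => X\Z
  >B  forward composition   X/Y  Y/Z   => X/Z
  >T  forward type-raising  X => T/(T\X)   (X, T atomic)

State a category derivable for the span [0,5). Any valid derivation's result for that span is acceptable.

PP

[0,7] S   <
  [0,5] PP   <
    [0,2] PP\S   <B
      [0,1] "often" : S\S
      [1,2] "read" : PP\S
    [2,5] PP\(PP\S)   <
      [2,4] PP   >
        [2,3] PP/(PP\N)   >T
          [2,3] "here" : N
        [3,4] "heard" : PP\N
      [4,5] "which" : (PP\(PP\S))\PP
  [5,7] S\PP   <
    [5,6] "today" : S
    [6,7] "in" : (S\PP)\S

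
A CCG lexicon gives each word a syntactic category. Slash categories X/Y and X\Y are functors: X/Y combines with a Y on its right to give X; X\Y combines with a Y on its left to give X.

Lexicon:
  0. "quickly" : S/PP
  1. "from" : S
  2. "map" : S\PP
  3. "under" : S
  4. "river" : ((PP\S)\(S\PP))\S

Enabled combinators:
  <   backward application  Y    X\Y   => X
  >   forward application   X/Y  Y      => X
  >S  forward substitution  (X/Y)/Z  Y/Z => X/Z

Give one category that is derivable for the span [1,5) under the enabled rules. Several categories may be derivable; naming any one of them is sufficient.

[0,5] S   >
  [0,1] "quickly" : S/PP
  [1,5] PP   <
    [1,2] "from" : S
    [2,5] PP\S   <
      [2,3] "map" : S\PP
      [3,5] (PP\S)\(S\PP)   <
        [3,4] "under" : S
        [4,5] "river" : ((PP\S)\(S\PP))\S

PP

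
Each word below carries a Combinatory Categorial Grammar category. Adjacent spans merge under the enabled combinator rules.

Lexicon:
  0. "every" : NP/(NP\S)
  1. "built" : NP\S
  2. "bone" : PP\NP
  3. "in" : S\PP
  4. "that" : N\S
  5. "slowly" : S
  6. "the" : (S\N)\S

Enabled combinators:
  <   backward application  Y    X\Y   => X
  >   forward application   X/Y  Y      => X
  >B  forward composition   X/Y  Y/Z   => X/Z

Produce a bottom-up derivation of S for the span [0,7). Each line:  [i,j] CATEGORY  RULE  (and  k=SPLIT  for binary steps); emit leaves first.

[0,1] NP/(NP\S)  lex  "every"
[1,2] NP\S  lex  "built"
[0,2] NP  >  k=1
[2,3] PP\NP  lex  "bone"
[0,3] PP  <  k=2
[3,4] S\PP  lex  "in"
[0,4] S  <  k=3
[4,5] N\S  lex  "that"
[0,5] N  <  k=4
[5,6] S  lex  "slowly"
[6,7] (S\N)\S  lex  "the"
[5,7] S\N  <  k=6
[0,7] S  <  k=5

[0,7] S   <
  [0,5] N   <
    [0,4] S   <
      [0,3] PP   <
        [0,2] NP   >
          [0,1] "every" : NP/(NP\S)
          [1,2] "built" : NP\S
        [2,3] "bone" : PP\NP
      [3,4] "in" : S\PP
    [4,5] "that" : N\S
  [5,7] S\N   <
    [5,6] "slowly" : S
    [6,7] "the" : (S\N)\S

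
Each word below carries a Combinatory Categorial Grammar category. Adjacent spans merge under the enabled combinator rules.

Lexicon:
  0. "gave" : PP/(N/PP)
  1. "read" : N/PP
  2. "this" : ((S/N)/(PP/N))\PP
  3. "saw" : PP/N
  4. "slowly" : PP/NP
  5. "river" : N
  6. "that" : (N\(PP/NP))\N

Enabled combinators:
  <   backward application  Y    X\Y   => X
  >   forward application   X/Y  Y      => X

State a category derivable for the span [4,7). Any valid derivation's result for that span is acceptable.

[0,7] S   >
  [0,4] S/N   >
    [0,3] (S/N)/(PP/N)   <
      [0,2] PP   >
        [0,1] "gave" : PP/(N/PP)
        [1,2] "read" : N/PP
      [2,3] "this" : ((S/N)/(PP/N))\PP
    [3,4] "saw" : PP/N
  [4,7] N   <
    [4,5] "slowly" : PP/NP
    [5,7] N\(PP/NP)   <
      [5,6] "river" : N
      [6,7] "that" : (N\(PP/NP))\N

N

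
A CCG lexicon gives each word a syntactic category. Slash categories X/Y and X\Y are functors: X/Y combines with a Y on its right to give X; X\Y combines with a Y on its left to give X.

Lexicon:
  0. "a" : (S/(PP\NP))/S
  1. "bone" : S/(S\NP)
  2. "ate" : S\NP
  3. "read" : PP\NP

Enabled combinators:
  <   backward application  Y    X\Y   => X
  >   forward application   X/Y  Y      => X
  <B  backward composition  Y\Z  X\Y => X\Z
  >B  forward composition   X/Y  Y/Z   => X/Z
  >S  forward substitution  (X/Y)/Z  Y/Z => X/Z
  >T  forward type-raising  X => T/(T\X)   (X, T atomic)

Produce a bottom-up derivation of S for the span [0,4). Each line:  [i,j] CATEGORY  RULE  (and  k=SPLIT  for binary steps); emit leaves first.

[0,4] S   >
  [0,3] S/(PP\NP)   >
    [0,1] "a" : (S/(PP\NP))/S
    [1,3] S   >
      [1,2] "bone" : S/(S\NP)
      [2,3] "ate" : S\NP
  [3,4] "read" : PP\NP

[0,1] (S/(PP\NP))/S  lex  "a"
[1,2] S/(S\NP)  lex  "bone"
[2,3] S\NP  lex  "ate"
[1,3] S  >  k=2
[0,3] S/(PP\NP)  >  k=1
[3,4] PP\NP  lex  "read"
[0,4] S  >  k=3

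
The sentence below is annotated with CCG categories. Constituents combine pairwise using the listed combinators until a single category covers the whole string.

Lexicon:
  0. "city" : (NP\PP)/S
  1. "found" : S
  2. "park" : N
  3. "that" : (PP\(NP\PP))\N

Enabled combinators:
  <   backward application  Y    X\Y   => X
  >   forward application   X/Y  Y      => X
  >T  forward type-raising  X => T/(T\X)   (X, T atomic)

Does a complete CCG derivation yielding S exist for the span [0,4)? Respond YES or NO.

(NP\PP)/S S N (PP\(NP\PP))\N
CKY chart[0,4] = {N/(N\PP), NP/(NP\PP), PP, PP/(PP\PP), S/(S\PP)}; S ∉ chart

NO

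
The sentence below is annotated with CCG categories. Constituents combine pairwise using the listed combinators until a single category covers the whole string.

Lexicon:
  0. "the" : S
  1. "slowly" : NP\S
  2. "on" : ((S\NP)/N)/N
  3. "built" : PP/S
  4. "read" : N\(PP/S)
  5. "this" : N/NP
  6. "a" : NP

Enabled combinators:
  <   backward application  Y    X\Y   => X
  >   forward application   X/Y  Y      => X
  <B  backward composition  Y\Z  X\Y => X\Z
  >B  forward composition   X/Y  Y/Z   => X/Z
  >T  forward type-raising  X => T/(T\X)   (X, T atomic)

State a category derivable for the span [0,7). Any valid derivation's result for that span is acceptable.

[0,7] S   <
  [0,2] NP   <
    [0,1] "the" : S
    [1,2] "slowly" : NP\S
  [2,7] S\NP   >
    [2,5] (S\NP)/N   >
      [2,3] "on" : ((S\NP)/N)/N
      [3,5] N   <
        [3,4] "built" : PP/S
        [4,5] "read" : N\(PP/S)
    [5,7] N   >
      [5,6] "this" : N/NP
      [6,7] "a" : NP

S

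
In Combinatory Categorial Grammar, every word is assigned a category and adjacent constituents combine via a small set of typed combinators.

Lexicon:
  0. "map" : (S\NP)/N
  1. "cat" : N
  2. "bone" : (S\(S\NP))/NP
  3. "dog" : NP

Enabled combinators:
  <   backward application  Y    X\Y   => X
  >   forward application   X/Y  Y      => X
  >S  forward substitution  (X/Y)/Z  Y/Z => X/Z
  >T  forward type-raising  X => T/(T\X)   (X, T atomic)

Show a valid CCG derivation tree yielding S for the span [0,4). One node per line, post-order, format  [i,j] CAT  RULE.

[0,1] (S\NP)/N  lex  "map"
[1,2] N  lex  "cat"
[0,2] S\NP  >  k=1
[2,3] (S\(S\NP))/NP  lex  "bone"
[3,4] NP  lex  "dog"
[2,4] S\(S\NP)  >  k=3
[0,4] S  <  k=2

[0,4] S   <
  [0,2] S\NP   >
    [0,1] "map" : (S\NP)/N
    [1,2] "cat" : N
  [2,4] S\(S\NP)   >
    [2,3] "bone" : (S\(S\NP))/NP
    [3,4] "dog" : NP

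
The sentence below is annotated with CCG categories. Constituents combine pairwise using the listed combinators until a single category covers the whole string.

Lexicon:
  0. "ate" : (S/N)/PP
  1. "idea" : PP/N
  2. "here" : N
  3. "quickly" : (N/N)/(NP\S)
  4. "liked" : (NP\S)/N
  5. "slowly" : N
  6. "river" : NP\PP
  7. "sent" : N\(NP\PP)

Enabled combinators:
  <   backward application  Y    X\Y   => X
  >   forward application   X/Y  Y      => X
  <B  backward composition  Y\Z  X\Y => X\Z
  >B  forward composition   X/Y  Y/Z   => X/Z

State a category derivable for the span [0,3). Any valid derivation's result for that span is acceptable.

[0,8] S   >
  [0,6] S/N   >B
    [0,3] S/N   >
      [0,1] "ate" : (S/N)/PP
      [1,3] PP   >
        [1,2] "idea" : PP/N
        [2,3] "here" : N
    [3,6] N/N   >
      [3,4] "quickly" : (N/N)/(NP\S)
      [4,6] NP\S   >
        [4,5] "liked" : (NP\S)/N
        [5,6] "slowly" : N
  [6,8] N   <
    [6,7] "river" : NP\PP
    [7,8] "sent" : N\(NP\PP)

S/N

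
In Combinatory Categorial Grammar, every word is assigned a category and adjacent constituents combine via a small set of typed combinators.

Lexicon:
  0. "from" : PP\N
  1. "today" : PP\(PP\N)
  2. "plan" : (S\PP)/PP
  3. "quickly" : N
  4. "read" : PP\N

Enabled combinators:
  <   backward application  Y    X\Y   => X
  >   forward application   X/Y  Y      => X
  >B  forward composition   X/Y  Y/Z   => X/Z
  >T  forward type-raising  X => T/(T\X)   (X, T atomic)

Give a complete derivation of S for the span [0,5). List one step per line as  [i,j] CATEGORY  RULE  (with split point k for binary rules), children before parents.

[0,5] S   <
  [0,2] PP   <
    [0,1] "from" : PP\N
    [1,2] "today" : PP\(PP\N)
  [2,5] S\PP   >
    [2,3] "plan" : (S\PP)/PP
    [3,5] PP   >
      [3,4] PP/(PP\N)   >T
        [3,4] "quickly" : N
      [4,5] "read" : PP\N

[0,1] PP\N  lex  "from"
[1,2] PP\(PP\N)  lex  "today"
[0,2] PP  <  k=1
[2,3] (S\PP)/PP  lex  "plan"
[3,4] N  lex  "quickly"
[3,4] PP/(PP\N)  >T
[4,5] PP\N  lex  "read"
[3,5] PP  >  k=4
[2,5] S\PP  >  k=3
[0,5] S  <  k=2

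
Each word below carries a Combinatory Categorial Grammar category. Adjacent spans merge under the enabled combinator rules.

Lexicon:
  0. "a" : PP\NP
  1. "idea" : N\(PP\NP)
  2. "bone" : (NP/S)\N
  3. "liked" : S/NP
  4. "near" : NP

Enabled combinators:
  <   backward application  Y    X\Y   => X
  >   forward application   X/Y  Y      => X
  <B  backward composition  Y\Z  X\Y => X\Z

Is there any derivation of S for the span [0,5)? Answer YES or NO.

PP\NP N\(PP\NP) (NP/S)\N S/NP NP
CKY chart[0,5] = {NP}; S ∉ chart

NO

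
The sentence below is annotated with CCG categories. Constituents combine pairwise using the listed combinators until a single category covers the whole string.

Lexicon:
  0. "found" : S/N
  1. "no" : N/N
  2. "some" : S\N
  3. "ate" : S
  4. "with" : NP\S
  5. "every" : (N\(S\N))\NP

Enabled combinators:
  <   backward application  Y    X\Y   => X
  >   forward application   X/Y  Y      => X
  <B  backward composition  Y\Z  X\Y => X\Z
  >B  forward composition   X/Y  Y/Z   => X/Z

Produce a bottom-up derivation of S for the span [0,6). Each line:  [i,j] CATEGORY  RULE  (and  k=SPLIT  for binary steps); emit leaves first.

[0,1] S/N  lex  "found"
[1,2] N/N  lex  "no"
[0,2] S/N  >B  k=1
[2,3] S\N  lex  "some"
[3,4] S  lex  "ate"
[4,5] NP\S  lex  "with"
[3,5] NP  <  k=4
[5,6] (N\(S\N))\NP  lex  "every"
[3,6] N\(S\N)  <  k=5
[2,6] N  <  k=3
[0,6] S  >  k=2

[0,6] S   >
  [0,2] S/N   >B
    [0,1] "found" : S/N
    [1,2] "no" : N/N
  [2,6] N   <
    [2,3] "some" : S\N
    [3,6] N\(S\N)   <
      [3,5] NP   <
        [3,4] "ate" : S
        [4,5] "with" : NP\S
      [5,6] "every" : (N\(S\N))\NP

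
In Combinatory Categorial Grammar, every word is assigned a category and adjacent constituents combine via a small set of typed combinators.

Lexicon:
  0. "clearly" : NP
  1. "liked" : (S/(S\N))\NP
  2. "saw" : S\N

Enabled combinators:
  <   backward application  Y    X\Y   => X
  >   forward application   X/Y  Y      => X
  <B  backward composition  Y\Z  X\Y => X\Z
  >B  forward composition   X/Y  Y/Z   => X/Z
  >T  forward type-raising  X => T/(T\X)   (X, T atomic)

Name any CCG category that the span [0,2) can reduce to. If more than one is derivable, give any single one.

[0,3] S   >
  [0,2] S/(S\N)   <
    [0,1] "clearly" : NP
    [1,2] "liked" : (S/(S\N))\NP
  [2,3] "saw" : S\N

S/(S\N)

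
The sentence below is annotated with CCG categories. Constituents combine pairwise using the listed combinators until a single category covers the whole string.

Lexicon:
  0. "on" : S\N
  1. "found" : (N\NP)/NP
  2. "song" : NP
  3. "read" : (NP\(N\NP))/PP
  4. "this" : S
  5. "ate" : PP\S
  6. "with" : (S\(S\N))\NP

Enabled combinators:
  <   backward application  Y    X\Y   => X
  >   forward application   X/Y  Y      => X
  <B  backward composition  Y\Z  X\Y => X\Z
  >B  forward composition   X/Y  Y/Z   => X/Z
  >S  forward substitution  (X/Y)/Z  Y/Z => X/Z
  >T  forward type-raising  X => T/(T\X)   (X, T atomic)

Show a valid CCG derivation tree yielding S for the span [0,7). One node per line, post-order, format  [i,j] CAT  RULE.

[0,7] S   <
  [0,1] "on" : S\N
  [1,7] S\(S\N)   <
    [1,6] NP   <
      [1,3] N\NP   >
        [1,2] "found" : (N\NP)/NP
        [2,3] "song" : NP
      [3,6] NP\(N\NP)   >
        [3,4] "read" : (NP\(N\NP))/PP
        [4,6] PP   <
          [4,5] "this" : S
          [5,6] "ate" : PP\S
    [6,7] "with" : (S\(S\N))\NP

[0,1] S\N  lex  "on"
[1,2] (N\NP)/NP  lex  "found"
[2,3] NP  lex  "song"
[1,3] N\NP  >  k=2
[3,4] (NP\(N\NP))/PP  lex  "read"
[4,5] S  lex  "this"
[5,6] PP\S  lex  "ate"
[4,6] PP  <  k=5
[3,6] NP\(N\NP)  >  k=4
[1,6] NP  <  k=3
[6,7] (S\(S\N))\NP  lex  "with"
[1,7] S\(S\N)  <  k=6
[0,7] S  <  k=1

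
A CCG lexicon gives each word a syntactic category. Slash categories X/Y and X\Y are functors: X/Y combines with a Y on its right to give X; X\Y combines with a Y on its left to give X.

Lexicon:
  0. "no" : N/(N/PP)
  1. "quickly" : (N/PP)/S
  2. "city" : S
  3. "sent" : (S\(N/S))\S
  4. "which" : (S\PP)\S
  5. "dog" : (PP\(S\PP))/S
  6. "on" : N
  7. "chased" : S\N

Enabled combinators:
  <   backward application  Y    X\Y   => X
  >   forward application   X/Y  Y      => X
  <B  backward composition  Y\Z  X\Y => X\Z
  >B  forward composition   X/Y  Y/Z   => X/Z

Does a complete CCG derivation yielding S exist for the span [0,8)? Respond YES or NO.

N/(N/PP) (N/PP)/S S (S\(N/S))\S (S\PP)\S (PP\(S\PP))/S N S\N
CKY chart[0,8] = {PP}; S ∉ chart

NO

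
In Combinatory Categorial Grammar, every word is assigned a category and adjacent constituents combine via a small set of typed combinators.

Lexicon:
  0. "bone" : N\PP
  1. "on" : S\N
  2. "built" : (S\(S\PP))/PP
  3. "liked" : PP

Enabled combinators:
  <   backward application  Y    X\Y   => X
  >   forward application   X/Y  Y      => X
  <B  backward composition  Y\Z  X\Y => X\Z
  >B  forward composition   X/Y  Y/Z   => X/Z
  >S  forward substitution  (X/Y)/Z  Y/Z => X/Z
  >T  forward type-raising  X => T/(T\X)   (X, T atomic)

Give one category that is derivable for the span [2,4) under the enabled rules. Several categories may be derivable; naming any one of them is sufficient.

S\(S\PP)

[0,4] S   <
  [0,2] S\PP   <B
    [0,1] "bone" : N\PP
    [1,2] "on" : S\N
  [2,4] S\(S\PP)   >
    [2,3] "built" : (S\(S\PP))/PP
    [3,4] "liked" : PP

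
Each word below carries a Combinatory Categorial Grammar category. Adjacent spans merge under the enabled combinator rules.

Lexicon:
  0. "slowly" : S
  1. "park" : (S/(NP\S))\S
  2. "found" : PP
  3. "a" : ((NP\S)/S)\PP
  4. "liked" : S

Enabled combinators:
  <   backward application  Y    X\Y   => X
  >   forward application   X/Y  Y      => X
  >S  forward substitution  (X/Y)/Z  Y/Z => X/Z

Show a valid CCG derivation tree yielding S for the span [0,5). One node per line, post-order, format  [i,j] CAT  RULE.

[0,5] S   >
  [0,2] S/(NP\S)   <
    [0,1] "slowly" : S
    [1,2] "park" : (S/(NP\S))\S
  [2,5] NP\S   >
    [2,4] (NP\S)/S   <
      [2,3] "found" : PP
      [3,4] "a" : ((NP\S)/S)\PP
    [4,5] "liked" : S

[0,1] S  lex  "slowly"
[1,2] (S/(NP\S))\S  lex  "park"
[0,2] S/(NP\S)  <  k=1
[2,3] PP  lex  "found"
[3,4] ((NP\S)/S)\PP  lex  "a"
[2,4] (NP\S)/S  <  k=3
[4,5] S  lex  "liked"
[2,5] NP\S  >  k=4
[0,5] S  >  k=2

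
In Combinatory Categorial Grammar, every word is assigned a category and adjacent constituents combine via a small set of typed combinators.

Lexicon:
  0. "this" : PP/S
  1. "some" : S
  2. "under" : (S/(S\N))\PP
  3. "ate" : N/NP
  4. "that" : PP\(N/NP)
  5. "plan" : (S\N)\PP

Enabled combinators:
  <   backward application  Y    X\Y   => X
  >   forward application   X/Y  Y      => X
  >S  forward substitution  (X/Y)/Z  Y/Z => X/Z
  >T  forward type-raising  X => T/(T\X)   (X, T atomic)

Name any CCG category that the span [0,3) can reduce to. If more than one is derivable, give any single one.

[0,6] S   >
  [0,3] S/(S\N)   <
    [0,2] PP   >
      [0,1] "this" : PP/S
      [1,2] "some" : S
    [2,3] "under" : (S/(S\N))\PP
  [3,6] S\N   <
    [3,5] PP   <
      [3,4] "ate" : N/NP
      [4,5] "that" : PP\(N/NP)
    [5,6] "plan" : (S\N)\PP

S/(S\N)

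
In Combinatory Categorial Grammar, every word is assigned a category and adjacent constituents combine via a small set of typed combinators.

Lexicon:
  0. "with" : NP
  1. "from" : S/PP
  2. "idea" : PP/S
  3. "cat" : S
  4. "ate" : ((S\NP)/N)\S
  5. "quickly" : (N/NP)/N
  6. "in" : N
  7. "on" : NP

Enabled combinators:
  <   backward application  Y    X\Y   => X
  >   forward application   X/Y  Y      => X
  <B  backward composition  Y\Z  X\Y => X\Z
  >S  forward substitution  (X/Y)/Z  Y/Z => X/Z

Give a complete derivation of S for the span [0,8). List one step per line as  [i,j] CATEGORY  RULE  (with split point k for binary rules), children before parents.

[0,1] NP  lex  "with"
[1,2] S/PP  lex  "from"
[2,3] PP/S  lex  "idea"
[3,4] S  lex  "cat"
[2,4] PP  >  k=3
[1,4] S  >  k=2
[4,5] ((S\NP)/N)\S  lex  "ate"
[1,5] (S\NP)/N  <  k=4
[5,6] (N/NP)/N  lex  "quickly"
[6,7] N  lex  "in"
[5,7] N/NP  >  k=6
[7,8] NP  lex  "on"
[5,8] N  >  k=7
[1,8] S\NP  >  k=5
[0,8] S  <  k=1

[0,8] S   <
  [0,1] "with" : NP
  [1,8] S\NP   >
    [1,5] (S\NP)/N   <
      [1,4] S   >
        [1,2] "from" : S/PP
        [2,4] PP   >
          [2,3] "idea" : PP/S
          [3,4] "cat" : S
      [4,5] "ate" : ((S\NP)/N)\S
    [5,8] N   >
      [5,7] N/NP   >
        [5,6] "quickly" : (N/NP)/N
        [6,7] "in" : N
      [7,8] "on" : NP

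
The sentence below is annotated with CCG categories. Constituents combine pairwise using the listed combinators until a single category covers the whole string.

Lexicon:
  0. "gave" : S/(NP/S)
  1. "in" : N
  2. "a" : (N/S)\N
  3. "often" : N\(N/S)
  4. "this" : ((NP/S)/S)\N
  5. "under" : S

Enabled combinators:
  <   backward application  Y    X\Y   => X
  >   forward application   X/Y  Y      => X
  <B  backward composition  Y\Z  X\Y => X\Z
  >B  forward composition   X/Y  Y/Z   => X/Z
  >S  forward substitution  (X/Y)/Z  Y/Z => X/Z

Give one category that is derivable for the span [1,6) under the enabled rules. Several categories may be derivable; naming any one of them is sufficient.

[0,6] S   >
  [0,1] "gave" : S/(NP/S)
  [1,6] NP/S   >
    [1,5] (NP/S)/S   <
      [1,4] N   <
        [1,3] N/S   <
          [1,2] "in" : N
          [2,3] "a" : (N/S)\N
        [3,4] "often" : N\(N/S)
      [4,5] "this" : ((NP/S)/S)\N
    [5,6] "under" : S

NP/S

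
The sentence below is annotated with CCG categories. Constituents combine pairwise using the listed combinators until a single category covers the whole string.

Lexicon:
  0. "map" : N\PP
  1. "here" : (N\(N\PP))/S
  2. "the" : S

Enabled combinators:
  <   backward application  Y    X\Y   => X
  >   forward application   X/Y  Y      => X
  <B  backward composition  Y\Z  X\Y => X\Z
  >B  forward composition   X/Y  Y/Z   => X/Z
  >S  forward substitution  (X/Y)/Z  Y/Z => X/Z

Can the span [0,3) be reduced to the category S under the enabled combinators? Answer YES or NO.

N\PP (N\(N\PP))/S S
CKY chart[0,3] = {N}; S ∉ chart

NO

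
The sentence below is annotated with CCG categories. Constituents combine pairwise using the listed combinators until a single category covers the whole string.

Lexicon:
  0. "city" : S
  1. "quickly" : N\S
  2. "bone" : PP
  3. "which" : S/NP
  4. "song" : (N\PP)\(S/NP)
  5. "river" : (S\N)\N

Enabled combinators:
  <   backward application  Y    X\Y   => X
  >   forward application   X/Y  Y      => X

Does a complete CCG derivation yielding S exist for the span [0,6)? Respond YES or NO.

YES

[0,6] S   <
  [0,2] N   <
    [0,1] "city" : S
    [1,2] "quickly" : N\S
  [2,6] S\N   <
    [2,5] N   <
      [2,3] "bone" : PP
      [3,5] N\PP   <
        [3,4] "which" : S/NP
        [4,5] "song" : (N\PP)\(S/NP)
    [5,6] "river" : (S\N)\N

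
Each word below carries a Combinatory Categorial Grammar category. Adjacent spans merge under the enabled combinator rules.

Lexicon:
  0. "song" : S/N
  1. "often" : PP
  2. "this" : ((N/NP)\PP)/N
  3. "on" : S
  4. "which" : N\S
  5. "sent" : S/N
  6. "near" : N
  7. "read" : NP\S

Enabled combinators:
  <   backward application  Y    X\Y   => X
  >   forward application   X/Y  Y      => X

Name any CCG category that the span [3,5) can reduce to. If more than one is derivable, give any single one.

N

[0,8] S   >
  [0,1] "song" : S/N
  [1,8] N   >
    [1,5] N/NP   <
      [1,2] "often" : PP
      [2,5] (N/NP)\PP   >
        [2,3] "this" : ((N/NP)\PP)/N
        [3,5] N   <
          [3,4] "on" : S
          [4,5] "which" : N\S
    [5,8] NP   <
      [5,7] S   >
        [5,6] "sent" : S/N
        [6,7] "near" : N
      [7,8] "read" : NP\S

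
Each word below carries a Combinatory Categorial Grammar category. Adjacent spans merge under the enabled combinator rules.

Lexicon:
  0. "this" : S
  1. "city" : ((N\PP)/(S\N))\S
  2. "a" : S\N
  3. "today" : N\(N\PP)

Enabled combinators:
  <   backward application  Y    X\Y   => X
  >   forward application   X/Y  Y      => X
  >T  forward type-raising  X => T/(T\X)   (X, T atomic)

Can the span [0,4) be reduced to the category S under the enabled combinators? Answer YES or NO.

NO

S ((N\PP)/(S\N))\S S\N N\(N\PP)
CKY chart[0,4] = {N, N/(N\N), NP/(NP\N), PP/(PP\N), S/(S\N)}; S ∉ chart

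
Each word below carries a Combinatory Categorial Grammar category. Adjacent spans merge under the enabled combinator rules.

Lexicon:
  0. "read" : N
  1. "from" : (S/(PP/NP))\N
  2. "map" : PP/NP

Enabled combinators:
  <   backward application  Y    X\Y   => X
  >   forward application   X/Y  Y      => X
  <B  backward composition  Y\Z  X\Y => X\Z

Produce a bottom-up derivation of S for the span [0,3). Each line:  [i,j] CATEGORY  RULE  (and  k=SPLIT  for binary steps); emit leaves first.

[0,1] N  lex  "read"
[1,2] (S/(PP/NP))\N  lex  "from"
[0,2] S/(PP/NP)  <  k=1
[2,3] PP/NP  lex  "map"
[0,3] S  >  k=2

[0,3] S   >
  [0,2] S/(PP/NP)   <
    [0,1] "read" : N
    [1,2] "from" : (S/(PP/NP))\N
  [2,3] "map" : PP/NP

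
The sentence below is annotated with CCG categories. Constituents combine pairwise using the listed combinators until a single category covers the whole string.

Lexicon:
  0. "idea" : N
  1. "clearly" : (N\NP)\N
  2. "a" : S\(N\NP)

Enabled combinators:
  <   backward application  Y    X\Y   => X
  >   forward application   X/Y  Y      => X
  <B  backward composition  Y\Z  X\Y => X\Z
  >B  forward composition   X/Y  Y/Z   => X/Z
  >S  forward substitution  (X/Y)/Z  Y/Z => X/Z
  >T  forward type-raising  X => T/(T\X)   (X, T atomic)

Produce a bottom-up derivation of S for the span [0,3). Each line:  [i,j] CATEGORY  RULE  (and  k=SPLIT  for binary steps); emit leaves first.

[0,3] S   <
  [0,2] N\NP   <
    [0,1] "idea" : N
    [1,2] "clearly" : (N\NP)\N
  [2,3] "a" : S\(N\NP)

[0,1] N  lex  "idea"
[1,2] (N\NP)\N  lex  "clearly"
[0,2] N\NP  <  k=1
[2,3] S\(N\NP)  lex  "a"
[0,3] S  <  k=2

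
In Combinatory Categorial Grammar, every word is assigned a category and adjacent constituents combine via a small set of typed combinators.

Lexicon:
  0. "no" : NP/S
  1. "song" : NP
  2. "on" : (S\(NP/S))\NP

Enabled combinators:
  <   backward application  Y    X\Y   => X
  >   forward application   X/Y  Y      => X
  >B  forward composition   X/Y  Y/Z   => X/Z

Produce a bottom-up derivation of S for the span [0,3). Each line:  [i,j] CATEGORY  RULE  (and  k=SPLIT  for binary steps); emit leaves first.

[0,1] NP/S  lex  "no"
[1,2] NP  lex  "song"
[2,3] (S\(NP/S))\NP  lex  "on"
[1,3] S\(NP/S)  <  k=2
[0,3] S  <  k=1

[0,3] S   <
  [0,1] "no" : NP/S
  [1,3] S\(NP/S)   <
    [1,2] "song" : NP
    [2,3] "on" : (S\(NP/S))\NP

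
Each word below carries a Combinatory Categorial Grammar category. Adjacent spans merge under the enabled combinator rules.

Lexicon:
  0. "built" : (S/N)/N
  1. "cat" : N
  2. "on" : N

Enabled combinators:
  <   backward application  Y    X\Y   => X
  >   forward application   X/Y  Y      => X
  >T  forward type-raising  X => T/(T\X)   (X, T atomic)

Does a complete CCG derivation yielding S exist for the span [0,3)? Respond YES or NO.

YES

[0,3] S   >
  [0,2] S/N   >
    [0,1] "built" : (S/N)/N
    [1,2] "cat" : N
  [2,3] "on" : N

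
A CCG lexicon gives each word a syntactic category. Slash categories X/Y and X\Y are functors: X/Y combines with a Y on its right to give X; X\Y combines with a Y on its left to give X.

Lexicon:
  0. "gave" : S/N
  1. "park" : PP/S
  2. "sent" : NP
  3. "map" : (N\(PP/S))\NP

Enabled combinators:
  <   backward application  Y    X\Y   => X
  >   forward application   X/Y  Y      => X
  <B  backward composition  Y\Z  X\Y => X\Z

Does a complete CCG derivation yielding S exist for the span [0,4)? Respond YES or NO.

[0,4] S   >
  [0,1] "gave" : S/N
  [1,4] N   <
    [1,2] "park" : PP/S
    [2,4] N\(PP/S)   <
      [2,3] "sent" : NP
      [3,4] "map" : (N\(PP/S))\NP

YES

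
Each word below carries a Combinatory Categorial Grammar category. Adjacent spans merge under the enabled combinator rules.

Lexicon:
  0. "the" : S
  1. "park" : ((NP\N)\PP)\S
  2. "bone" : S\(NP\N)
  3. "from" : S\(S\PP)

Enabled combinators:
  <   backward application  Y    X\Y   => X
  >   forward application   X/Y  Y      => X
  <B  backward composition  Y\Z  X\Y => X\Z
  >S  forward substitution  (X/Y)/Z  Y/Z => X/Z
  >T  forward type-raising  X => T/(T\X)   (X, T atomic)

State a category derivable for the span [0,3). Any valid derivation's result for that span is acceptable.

S\PP

[0,4] S   <
  [0,3] S\PP   <B
    [0,2] (NP\N)\PP   <
      [0,1] "the" : S
      [1,2] "park" : ((NP\N)\PP)\S
    [2,3] "bone" : S\(NP\N)
  [3,4] "from" : S\(S\PP)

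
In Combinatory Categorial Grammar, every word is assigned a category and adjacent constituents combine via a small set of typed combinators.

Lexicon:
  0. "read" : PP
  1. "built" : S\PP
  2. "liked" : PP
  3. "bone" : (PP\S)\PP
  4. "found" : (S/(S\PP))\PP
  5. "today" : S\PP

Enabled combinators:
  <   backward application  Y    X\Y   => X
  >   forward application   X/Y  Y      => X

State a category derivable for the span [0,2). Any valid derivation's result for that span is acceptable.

S

[0,6] S   >
  [0,5] S/(S\PP)   <
    [0,4] PP   <
      [0,2] S   <
        [0,1] "read" : PP
        [1,2] "built" : S\PP
      [2,4] PP\S   <
        [2,3] "liked" : PP
        [3,4] "bone" : (PP\S)\PP
    [4,5] "found" : (S/(S\PP))\PP
  [5,6] "today" : S\PP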